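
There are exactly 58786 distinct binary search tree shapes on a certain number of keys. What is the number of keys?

Binary search tree shapes on n keys are counted by C_n; 58786 = C_11.

11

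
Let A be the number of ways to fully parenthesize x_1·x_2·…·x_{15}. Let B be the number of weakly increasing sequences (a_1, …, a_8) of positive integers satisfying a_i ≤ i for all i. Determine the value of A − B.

2673010

Bracketing 15 factors into binary products is counted by C_{15−1} = C_14. So A = C_14 = 2674440.
Such sub-staircase sequences of length n are counted by C_n; here n = 8. So B = C_8 = 1430.
A − B = 2674440 − 1430 = 2673010.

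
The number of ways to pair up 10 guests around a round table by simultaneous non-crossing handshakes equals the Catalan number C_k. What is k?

Non-crossing handshake pairings of 2n people are counted by C_n; 10 people gives n = 5.

5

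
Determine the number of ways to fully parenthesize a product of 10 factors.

4862

Ways to associate a product of 10 factors correspond to binary trees on 10 leaves, so the count is C_9.
C_9 = C(18,9)/10 = 48620/10 = 4862.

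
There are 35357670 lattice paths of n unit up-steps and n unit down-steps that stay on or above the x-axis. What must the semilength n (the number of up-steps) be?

Dyck paths of semilength n are counted by C_n. The Catalan number equal to 35357670 is C_16.

16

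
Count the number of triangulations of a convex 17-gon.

The number of triangulations of a 17-gon is the Catalan number C_15 (index = sides − 2).
C_15 = C(30,15)/16 = 155117520/16 = 9694845.

9694845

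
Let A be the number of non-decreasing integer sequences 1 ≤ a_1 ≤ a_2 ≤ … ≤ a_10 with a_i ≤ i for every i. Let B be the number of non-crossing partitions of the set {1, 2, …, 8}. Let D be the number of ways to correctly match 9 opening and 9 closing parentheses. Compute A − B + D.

20228

Weakly increasing sequences with a_i ≤ i biject with Dyck paths of semilength 10, so there are C_10. So A = C_10 = 16796.
Non-crossing partitions of an n-element set are counted by C_n; here n = 8. So B = C_8 = 1430.
A balanced arrangement of 9 bracket pairs is a Dyck word of semilength 9, so the count is C_9. So D = C_9 = 4862.
A − B + D = 16796 − 1430 + 4862 = 20228.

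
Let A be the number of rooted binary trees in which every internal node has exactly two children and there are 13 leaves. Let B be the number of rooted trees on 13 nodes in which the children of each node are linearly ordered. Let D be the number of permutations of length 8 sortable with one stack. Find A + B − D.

A full binary tree with L leaves has L−1 internal nodes and is counted by C_{L−1}; L = 13 gives C_12. So A = C_12 = 208012.
A rooted plane tree on 13 nodes has 12 edges, and such trees are counted by C_12. So B = C_12 = 208012.
Stack-sortable permutations are exactly the 231-avoiding ones, counted by C_n; here n = 8. So D = C_8 = 1430.
A + B − D = 208012 + 208012 − 1430 = 414594.

414594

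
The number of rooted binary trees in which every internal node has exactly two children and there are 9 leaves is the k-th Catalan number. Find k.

Full binary trees with 9 leaves have 9−1 = 8 internal nodes, so there are C_8 of them.

8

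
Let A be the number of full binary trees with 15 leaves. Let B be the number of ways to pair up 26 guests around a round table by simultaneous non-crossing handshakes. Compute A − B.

1931540

Full binary trees with 15 leaves have 15−1 = 14 internal nodes, so there are C_14 of them. So A = C_14 = 2674440.
Non-crossing handshake pairings of 2n people are counted by C_n; 26 people gives n = 13. So B = C_13 = 742900.
A − B = 2674440 − 742900 = 1931540.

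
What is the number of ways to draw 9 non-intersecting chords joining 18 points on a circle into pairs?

4862

Pairing 18 circle points by 9 non-crossing chords gives C_9 matchings.
C_9 = 4862.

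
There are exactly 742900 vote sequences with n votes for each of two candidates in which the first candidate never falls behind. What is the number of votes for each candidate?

Such ballot sequences with n votes each are counted by C_n. The Catalan number equal to 742900 is C_13.

13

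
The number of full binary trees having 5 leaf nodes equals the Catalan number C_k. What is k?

4

A full binary tree with L leaves has L−1 internal nodes and is counted by C_{L−1}; L = 5 gives C_4.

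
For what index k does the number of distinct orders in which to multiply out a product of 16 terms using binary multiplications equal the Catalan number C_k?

Ways to associate a product of 16 factors correspond to binary trees on 16 leaves, so the count is C_15.

15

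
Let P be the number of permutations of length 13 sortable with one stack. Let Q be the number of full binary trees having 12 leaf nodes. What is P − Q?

684114

Stack-sortable permutations are exactly the 231-avoiding ones, counted by C_n; here n = 13. So P = C_13 = 742900.
A full binary tree with L leaves has L−1 internal nodes and is counted by C_{L−1}; L = 12 gives C_11. So Q = C_11 = 58786.
P − Q = 742900 − 58786 = 684114.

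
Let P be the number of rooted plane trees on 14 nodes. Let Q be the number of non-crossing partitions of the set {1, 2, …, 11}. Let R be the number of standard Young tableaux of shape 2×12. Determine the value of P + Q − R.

593674

Rooted ordered (plane) trees on m nodes have m−1 edges and are counted by C_{m−1}; m = 14 gives C_13. So P = C_13 = 742900.
The non-crossing partitions of [11] form a lattice of size C_11. So Q = C_11 = 58786.
By the hook-length formula (or a Dyck-path bijection), SYT of shape 2×12 number C_12. So R = C_12 = 208012.
P + Q − R = 742900 + 58786 − 208012 = 593674.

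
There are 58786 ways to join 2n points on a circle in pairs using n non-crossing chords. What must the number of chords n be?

11

Non-crossing pairings of 2n points on a circle are counted by C_n; 58786 = C_11.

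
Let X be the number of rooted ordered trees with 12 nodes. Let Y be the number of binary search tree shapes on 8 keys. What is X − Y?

57356

A rooted plane tree on 12 nodes has 11 edges, and such trees are counted by C_11. So X = C_11 = 58786.
Binary trees (left/right distinguished) on n nodes are counted by C_n; here n = 8. So Y = C_8 = 1430.
X − Y = 58786 − 1430 = 57356.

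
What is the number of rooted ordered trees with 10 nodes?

A rooted plane tree on 10 nodes has 9 edges, and such trees are counted by C_9.
C_9 = 4862.

4862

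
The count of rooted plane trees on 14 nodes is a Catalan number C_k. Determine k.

Rooted ordered (plane) trees on m nodes have m−1 edges and are counted by C_{m−1}; m = 14 gives C_13.

13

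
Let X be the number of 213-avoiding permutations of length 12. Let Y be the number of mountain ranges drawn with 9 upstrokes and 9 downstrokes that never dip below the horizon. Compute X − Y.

For any fixed pattern of length 3, the pattern-avoiding permutations of [12] number C_12. So X = C_12 = 208012.
A Dyck path with 9 up-steps and 9 down-steps has semilength 9, so there are C_9 of them. So Y = C_9 = 4862.
X − Y = 208012 − 4862 = 203150.

203150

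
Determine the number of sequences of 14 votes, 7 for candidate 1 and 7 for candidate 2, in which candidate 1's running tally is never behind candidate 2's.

429

Reading a vote for the leader as '(' and for the other as ')' turns such a sequence into a balanced string of 7 pairs, so the count is C_7.
C_7 = C(14,7)/8 = 3432/8 = 429.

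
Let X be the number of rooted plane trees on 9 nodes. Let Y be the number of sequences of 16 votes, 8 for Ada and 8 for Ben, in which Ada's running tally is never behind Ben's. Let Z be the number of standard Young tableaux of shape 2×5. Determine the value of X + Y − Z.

2818

A rooted plane tree on 9 nodes has 8 edges, and such trees are counted by C_8. So X = C_8 = 1430.
Reading a vote for the leader as '(' and for the other as ')' turns such a sequence into a balanced string of 8 pairs, so the count is C_8. So Y = C_8 = 1430.
Standard Young tableaux of shape 2×n are counted by C_n; here n = 5. So Z = C_5 = 42.
X + Y − Z = 1430 + 1430 − 42 = 2818.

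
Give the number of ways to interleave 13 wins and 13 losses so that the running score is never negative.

Ballot sequences with n votes each where one side never trails are Dyck words, counted by C_n; here n = 13.
C_13 = 742900.

742900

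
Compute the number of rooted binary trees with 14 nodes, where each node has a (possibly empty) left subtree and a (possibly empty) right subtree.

2674440

There are C_n binary search tree shapes on n keys; with n = 14 that is C_14.
C_14 = C(28,14)/15 = 40116600/15 = 2674440.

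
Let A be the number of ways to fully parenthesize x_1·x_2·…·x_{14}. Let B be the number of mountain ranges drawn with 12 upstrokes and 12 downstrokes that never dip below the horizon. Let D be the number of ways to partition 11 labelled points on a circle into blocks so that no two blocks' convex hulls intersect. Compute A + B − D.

Ways to associate a product of 14 factors correspond to binary trees on 14 leaves, so the count is C_13. So A = C_13 = 742900.
Dyck paths of semilength n (length 2n) are counted by C_n; here n = 12. So B = C_12 = 208012.
Non-crossing partitions of an n-element set are counted by C_n; here n = 11. So D = C_11 = 58786.
A + B − D = 742900 + 208012 − 58786 = 892126.

892126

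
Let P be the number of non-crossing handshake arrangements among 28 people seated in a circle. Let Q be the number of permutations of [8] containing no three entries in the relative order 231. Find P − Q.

With 28 = 2·14 people, non-crossing handshake pairings are non-crossing perfect matchings on a circle, counted by C_14. So P = C_14 = 2674440.
For any fixed pattern of length 3, the pattern-avoiding permutations of [8] number C_8. So Q = C_8 = 1430.
P − Q = 2674440 − 1430 = 2673010.

2673010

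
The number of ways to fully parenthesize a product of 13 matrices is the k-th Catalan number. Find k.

12

Bracketing 13 factors into binary products is counted by C_{13−1} = C_12.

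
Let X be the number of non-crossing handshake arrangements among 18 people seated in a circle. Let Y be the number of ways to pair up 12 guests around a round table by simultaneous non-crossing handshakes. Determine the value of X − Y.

With 18 = 2·9 people, non-crossing handshake pairings are non-crossing perfect matchings on a circle, counted by C_9. So X = C_9 = 4862.
Non-crossing handshake pairings of 2n people are counted by C_n; 12 people gives n = 6. So Y = C_6 = 132.
X − Y = 4862 − 132 = 4730.

4730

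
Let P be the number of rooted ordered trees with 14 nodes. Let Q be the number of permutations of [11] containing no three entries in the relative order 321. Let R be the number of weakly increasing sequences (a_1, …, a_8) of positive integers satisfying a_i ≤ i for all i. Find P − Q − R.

682684

Rooted ordered (plane) trees on m nodes have m−1 edges and are counted by C_{m−1}; m = 14 gives C_13. So P = C_13 = 742900.
For any fixed pattern of length 3, the pattern-avoiding permutations of [11] number C_11. So Q = C_11 = 58786.
Such sub-staircase sequences of length n are counted by C_n; here n = 8. So R = C_8 = 1430.
P − Q − R = 742900 − 58786 − 1430 = 682684.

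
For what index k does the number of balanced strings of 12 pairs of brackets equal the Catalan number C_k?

12

Balanced strings of n pairs of brackets are counted by C_n; here n = 12.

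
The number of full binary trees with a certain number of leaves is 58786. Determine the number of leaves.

12

Full binary trees with L leaves are counted by C_{L−1}, and C_11 = 58786.
So the index is 11, and the number of leaves is 11 + 1 = 12.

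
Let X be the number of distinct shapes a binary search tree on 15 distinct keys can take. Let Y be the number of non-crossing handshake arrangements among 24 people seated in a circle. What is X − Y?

Binary trees (left/right distinguished) on n nodes are counted by C_n; here n = 15. So X = C_15 = 9694845.
Non-crossing handshake pairings of 2n people are counted by C_n; 24 people gives n = 12. So Y = C_12 = 208012.
X − Y = 9694845 − 208012 = 9486833.

9486833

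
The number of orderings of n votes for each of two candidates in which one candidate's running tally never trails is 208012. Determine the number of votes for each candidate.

Such ballot sequences with n votes each are counted by C_n. Since C_12 = 208012, the index is 12.

12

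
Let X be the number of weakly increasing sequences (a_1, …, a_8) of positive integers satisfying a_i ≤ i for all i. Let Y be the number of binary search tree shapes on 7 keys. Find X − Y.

1001

Weakly increasing sequences with a_i ≤ i biject with Dyck paths of semilength 8, so there are C_8. So X = C_8 = 1430.
Binary trees (left/right distinguished) on n nodes are counted by C_n; here n = 7. So Y = C_7 = 429.
X − Y = 1430 − 429 = 1001.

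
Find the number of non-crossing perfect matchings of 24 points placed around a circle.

208012

Non-crossing perfect matchings of 2n points on a circle are counted by C_n; with 24 points, n = 12.
C_12 = C(24,12)/13 = 2704156/13 = 208012.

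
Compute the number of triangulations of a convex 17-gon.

Triangulations of a convex m-gon are counted by C_{m−2}; with m = 17 this is C_15.
C_15 = C(30,15)/16 = 155117520/16 = 9694845.

9694845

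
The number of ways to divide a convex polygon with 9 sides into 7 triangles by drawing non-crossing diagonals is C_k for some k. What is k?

7

The number of triangulations of a 9-gon is the Catalan number C_7 (index = sides − 2).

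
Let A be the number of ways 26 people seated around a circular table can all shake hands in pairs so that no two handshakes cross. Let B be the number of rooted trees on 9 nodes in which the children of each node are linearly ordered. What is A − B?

741470

Non-crossing handshake pairings of 2n people are counted by C_n; 26 people gives n = 13. So A = C_13 = 742900.
Rooted ordered (plane) trees on m nodes have m−1 edges and are counted by C_{m−1}; m = 9 gives C_8. So B = C_8 = 1430.
A − B = 742900 − 1430 = 741470.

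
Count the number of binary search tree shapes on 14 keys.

2674440

Binary trees (left/right distinguished) on n nodes are counted by C_n; here n = 14.
C_14 = C(28,14)/15 = 40116600/15 = 2674440.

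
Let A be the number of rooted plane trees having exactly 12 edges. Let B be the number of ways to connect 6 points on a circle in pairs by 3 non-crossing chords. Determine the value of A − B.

Rooted ordered trees with n edges are counted by C_n; here n = 12. So A = C_12 = 208012.
Non-crossing perfect matchings of 2n points on a circle are counted by C_n; with 6 points, n = 3. So B = C_3 = 5.
A − B = 208012 − 5 = 208007.

208007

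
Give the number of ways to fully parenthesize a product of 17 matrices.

35357670

Bracketing 17 factors into binary products is counted by C_{17−1} = C_16.
C_16 = C(32,16)/17 = 601080390/17 = 35357670.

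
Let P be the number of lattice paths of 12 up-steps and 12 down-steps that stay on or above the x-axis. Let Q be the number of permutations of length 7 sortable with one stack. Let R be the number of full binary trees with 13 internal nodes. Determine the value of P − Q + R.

A Dyck path with 12 up-steps and 12 down-steps has semilength 12, so there are C_12 of them. So P = C_12 = 208012.
By Knuth's characterisation, the stack-sortable permutations of length 7 are the 231-avoiders, numbering C_7. So Q = C_7 = 429.
The number of full binary trees on 13 internal nodes is the Catalan number C_13. So R = C_13 = 742900.
P − Q + R = 208012 − 429 + 742900 = 950483.

950483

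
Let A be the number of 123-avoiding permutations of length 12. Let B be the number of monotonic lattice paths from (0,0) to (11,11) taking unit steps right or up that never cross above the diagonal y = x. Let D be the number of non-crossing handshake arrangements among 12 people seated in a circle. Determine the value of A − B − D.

Permutations of [n] avoiding any single length-3 pattern are counted by C_n; here n = 12. So A = C_12 = 208012.
Monotone paths in an n×n grid that stay weakly below the diagonal are counted by C_n; here n = 11. So B = C_11 = 58786.
Non-crossing handshake pairings of 2n people are counted by C_n; 12 people gives n = 6. So D = C_6 = 132.
A − B − D = 208012 − 58786 − 132 = 149094.

149094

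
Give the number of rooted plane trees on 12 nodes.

58786

A rooted plane tree on 12 nodes has 11 edges, and such trees are counted by C_11.
C_11 = C(22,11)/12 = 705432/12 = 58786.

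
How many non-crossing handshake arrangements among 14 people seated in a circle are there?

429

With 14 = 2·7 people, non-crossing handshake pairings are non-crossing perfect matchings on a circle, counted by C_7.
C_7 = C_6 · 2(2·6+1)/(6+2) = 132 · 26/8 = 429.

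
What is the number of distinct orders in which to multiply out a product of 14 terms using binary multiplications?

Bracketing 14 factors into binary products is counted by C_{14−1} = C_13.
C_13 = C(26,13)/14 = 10400600/14 = 742900.

742900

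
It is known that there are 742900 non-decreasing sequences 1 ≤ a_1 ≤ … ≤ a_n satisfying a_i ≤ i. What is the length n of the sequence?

13

Such sub-staircase sequences of length n are counted by C_n, and C_13 = 742900.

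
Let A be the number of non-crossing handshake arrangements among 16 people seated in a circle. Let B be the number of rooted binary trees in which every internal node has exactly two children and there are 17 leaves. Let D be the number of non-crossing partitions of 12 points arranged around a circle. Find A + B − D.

Non-crossing handshake pairings of 2n people are counted by C_n; 16 people gives n = 8. So A = C_8 = 1430.
Full binary trees with 17 leaves have 17−1 = 16 internal nodes, so there are C_16 of them. So B = C_16 = 35357670.
The non-crossing partitions of [12] form a lattice of size C_12. So D = C_12 = 208012.
A + B − D = 1430 + 35357670 − 208012 = 35151088.

35151088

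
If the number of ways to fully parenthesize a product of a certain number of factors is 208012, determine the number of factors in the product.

13

Parenthesizations of m factors are counted by C_{m−1}, and C_12 = 208012.
So the index is 12, and the number of factors is 12 + 1 = 13.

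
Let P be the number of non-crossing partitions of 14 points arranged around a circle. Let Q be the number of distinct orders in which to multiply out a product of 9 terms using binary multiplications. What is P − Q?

2673010

The non-crossing partitions of [14] form a lattice of size C_14. So P = C_14 = 2674440.
Ways to associate a product of 9 factors correspond to binary trees on 9 leaves, so the count is C_8. So Q = C_8 = 1430.
P − Q = 2674440 − 1430 = 2673010.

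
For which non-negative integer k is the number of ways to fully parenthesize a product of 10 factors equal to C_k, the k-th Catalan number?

9

Ways to associate a product of 10 factors correspond to binary trees on 10 leaves, so the count is C_9.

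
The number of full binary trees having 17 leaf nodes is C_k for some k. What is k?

16

A full binary tree with L leaves has L−1 internal nodes and is counted by C_{L−1}; L = 17 gives C_16.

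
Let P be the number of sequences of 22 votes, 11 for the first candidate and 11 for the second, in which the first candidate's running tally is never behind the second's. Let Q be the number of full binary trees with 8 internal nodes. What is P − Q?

57356

Reading a vote for the leader as '(' and for the other as ')' turns such a sequence into a balanced string of 11 pairs, so the count is C_11. So P = C_11 = 58786.
The number of full binary trees on 8 internal nodes is the Catalan number C_8. So Q = C_8 = 1430.
P − Q = 58786 − 1430 = 57356.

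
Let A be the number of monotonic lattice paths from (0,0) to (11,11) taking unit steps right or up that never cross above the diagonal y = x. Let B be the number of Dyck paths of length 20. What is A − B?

Sub-diagonal monotone paths from (0,0) to (11,11) biject with Dyck paths of semilength 11, giving C_11. So A = C_11 = 58786.
Dyck paths of semilength n (length 2n) are counted by C_n; here n = 10. So B = C_10 = 16796.
A − B = 58786 − 16796 = 41990.

41990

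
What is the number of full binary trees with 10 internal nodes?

16796

Full binary trees with n internal nodes are counted by C_n; here n = 10.
C_10 = C_9 · 2(2·9+1)/(9+2) = 4862 · 38/11 = 16796.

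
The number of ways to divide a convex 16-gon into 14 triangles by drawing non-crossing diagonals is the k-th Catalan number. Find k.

14

A convex 16-gon is triangulated into 14 triangles, and the number of such triangulations is the Catalan number C_{16−2} = C_14.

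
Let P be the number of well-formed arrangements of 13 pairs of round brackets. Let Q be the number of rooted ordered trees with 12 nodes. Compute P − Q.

684114

Balanced strings of n pairs of brackets are counted by C_n; here n = 13. So P = C_13 = 742900.
Rooted ordered (plane) trees on m nodes have m−1 edges and are counted by C_{m−1}; m = 12 gives C_11. So Q = C_11 = 58786.
P − Q = 742900 − 58786 = 684114.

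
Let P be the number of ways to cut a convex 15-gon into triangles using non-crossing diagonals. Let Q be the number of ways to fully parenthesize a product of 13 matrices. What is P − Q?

534888

Triangulations of a convex m-gon are counted by C_{m−2}; with m = 15 this is C_13. So P = C_13 = 742900.
Ways to associate a product of 13 factors correspond to binary trees on 13 leaves, so the count is C_12. So Q = C_12 = 208012.
P − Q = 742900 − 208012 = 534888.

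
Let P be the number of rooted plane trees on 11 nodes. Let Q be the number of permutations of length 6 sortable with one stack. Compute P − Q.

16664

A rooted plane tree on 11 nodes has 10 edges, and such trees are counted by C_10. So P = C_10 = 16796.
By Knuth's characterisation, the stack-sortable permutations of length 6 are the 231-avoiders, numbering C_6. So Q = C_6 = 132.
P − Q = 16796 − 132 = 16664.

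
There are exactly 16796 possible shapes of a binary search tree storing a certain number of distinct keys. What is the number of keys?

Binary search tree shapes on n keys are counted by C_n; 16796 = C_10.

10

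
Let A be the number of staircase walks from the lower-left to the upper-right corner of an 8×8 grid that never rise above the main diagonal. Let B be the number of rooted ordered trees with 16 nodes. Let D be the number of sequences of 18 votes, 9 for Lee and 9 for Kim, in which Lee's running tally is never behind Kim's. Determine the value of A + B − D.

9691413

Monotone paths in an n×n grid that stay weakly below the diagonal are counted by C_n; here n = 8. So A = C_8 = 1430.
Rooted ordered (plane) trees on m nodes have m−1 edges and are counted by C_{m−1}; m = 16 gives C_15. So B = C_15 = 9694845.
Reading a vote for the leader as '(' and for the other as ')' turns such a sequence into a balanced string of 9 pairs, so the count is C_9. So D = C_9 = 4862.
A + B − D = 1430 + 9694845 − 4862 = 9691413.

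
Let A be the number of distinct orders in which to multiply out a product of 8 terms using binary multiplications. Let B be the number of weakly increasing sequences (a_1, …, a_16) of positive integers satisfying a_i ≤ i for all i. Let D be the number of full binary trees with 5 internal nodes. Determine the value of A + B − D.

35358057

Ways to associate a product of 8 factors correspond to binary trees on 8 leaves, so the count is C_7. So A = C_7 = 429.
Such sub-staircase sequences of length n are counted by C_n; here n = 16. So B = C_16 = 35357670.
The number of full binary trees on 5 internal nodes is the Catalan number C_5. So D = C_5 = 42.
A + B − D = 429 + 35357670 − 42 = 35358057.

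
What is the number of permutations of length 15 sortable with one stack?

Stack-sortable permutations are exactly the 231-avoiding ones, counted by C_n; here n = 15.
C_15 = C(30,15)/16 = 155117520/16 = 9694845.

9694845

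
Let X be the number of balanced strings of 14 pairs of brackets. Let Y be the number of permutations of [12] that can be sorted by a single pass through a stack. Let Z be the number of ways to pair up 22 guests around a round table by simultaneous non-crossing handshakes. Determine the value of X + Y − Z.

Balanced strings of n pairs of brackets are counted by C_n; here n = 14. So X = C_14 = 2674440.
Stack-sortable permutations are exactly the 231-avoiding ones, counted by C_n; here n = 12. So Y = C_12 = 208012.
With 22 = 2·11 people, non-crossing handshake pairings are non-crossing perfect matchings on a circle, counted by C_11. So Z = C_11 = 58786.
X + Y − Z = 2674440 + 208012 − 58786 = 2823666.

2823666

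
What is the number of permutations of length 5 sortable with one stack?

Stack-sortable permutations are exactly the 231-avoiding ones, counted by C_n; here n = 5.
C_5 = C_4 · 2(2·4+1)/(4+2) = 14 · 18/6 = 42.

42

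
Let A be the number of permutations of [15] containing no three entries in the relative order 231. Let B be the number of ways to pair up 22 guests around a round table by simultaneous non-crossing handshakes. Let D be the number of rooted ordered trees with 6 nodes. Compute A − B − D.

Permutations of [n] avoiding any single length-3 pattern are counted by C_n; here n = 15. So A = C_15 = 9694845.
Non-crossing handshake pairings of 2n people are counted by C_n; 22 people gives n = 11. So B = C_11 = 58786.
Rooted ordered (plane) trees on m nodes have m−1 edges and are counted by C_{m−1}; m = 6 gives C_5. So D = C_5 = 42.
A − B − D = 9694845 − 58786 − 42 = 9636017.

9636017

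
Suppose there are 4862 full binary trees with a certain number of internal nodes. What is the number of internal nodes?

Full binary trees with n internal nodes are counted by C_n; 4862 = C_9.

9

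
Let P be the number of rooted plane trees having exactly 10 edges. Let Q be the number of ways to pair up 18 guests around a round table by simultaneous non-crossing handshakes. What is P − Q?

A rooted plane tree with 10 edges has 11 nodes, and the count is C_10. So P = C_10 = 16796.
With 18 = 2·9 people, non-crossing handshake pairings are non-crossing perfect matchings on a circle, counted by C_9. So Q = C_9 = 4862.
P − Q = 16796 − 4862 = 11934.

11934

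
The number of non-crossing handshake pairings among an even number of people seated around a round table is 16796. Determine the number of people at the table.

20

Non-crossing handshake pairings of 2n people are counted by C_n. Since C_10 = 16796, the index is 10.
So n = 10, and there are 2n = 20 people.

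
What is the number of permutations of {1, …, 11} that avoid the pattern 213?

58786

Permutations of [n] avoiding any single length-3 pattern are counted by C_n; here n = 11.
C_11 = C(22,11)/12 = 705432/12 = 58786.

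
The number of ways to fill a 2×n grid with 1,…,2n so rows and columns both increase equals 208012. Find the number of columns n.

Standard Young tableaux of shape 2×n are counted by C_n. The Catalan number equal to 208012 is C_12.

12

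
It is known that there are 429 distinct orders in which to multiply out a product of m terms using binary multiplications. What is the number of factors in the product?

Parenthesizations of m factors are counted by C_{m−1}; 429 = C_7.
So the index is 7, and the number of factors is 7 + 1 = 8.

8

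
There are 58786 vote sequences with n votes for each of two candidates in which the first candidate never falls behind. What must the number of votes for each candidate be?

Such ballot sequences with n votes each are counted by C_n; 58786 = C_11.

11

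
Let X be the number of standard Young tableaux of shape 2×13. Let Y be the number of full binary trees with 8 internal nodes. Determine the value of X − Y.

By the hook-length formula (or a Dyck-path bijection), SYT of shape 2×13 number C_13. So X = C_13 = 742900.
Full binary trees with n internal nodes are counted by C_n; here n = 8. So Y = C_8 = 1430.
X − Y = 742900 − 1430 = 741470.

741470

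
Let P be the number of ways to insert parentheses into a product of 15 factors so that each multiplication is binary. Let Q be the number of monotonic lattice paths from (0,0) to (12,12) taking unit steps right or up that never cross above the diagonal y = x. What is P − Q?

Ways to associate a product of 15 factors correspond to binary trees on 15 leaves, so the count is C_14. So P = C_14 = 2674440.
Monotone paths in an n×n grid that stay weakly below the diagonal are counted by C_n; here n = 12. So Q = C_12 = 208012.
P − Q = 2674440 − 208012 = 2466428.

2466428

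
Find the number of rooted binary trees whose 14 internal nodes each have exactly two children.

Full binary trees with n internal nodes are counted by C_n; here n = 14.
C_14 = C(28,14)/15 = 40116600/15 = 2674440.

2674440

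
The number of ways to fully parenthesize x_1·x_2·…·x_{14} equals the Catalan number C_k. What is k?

13

Bracketing 14 factors into binary products is counted by C_{14−1} = C_13.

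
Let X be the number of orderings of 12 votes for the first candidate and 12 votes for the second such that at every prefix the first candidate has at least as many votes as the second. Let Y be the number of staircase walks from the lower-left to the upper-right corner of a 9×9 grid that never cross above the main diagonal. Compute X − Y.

203150

Ballot sequences with n votes each where one side never trails are Dyck words, counted by C_n; here n = 12. So X = C_12 = 208012.
Monotone paths in an n×n grid that stay weakly below the diagonal are counted by C_n; here n = 9. So Y = C_9 = 4862.
X − Y = 208012 − 4862 = 203150.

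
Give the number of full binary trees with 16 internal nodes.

35357670

Full binary trees with n internal nodes are counted by C_n; here n = 16.
C_16 = 35357670.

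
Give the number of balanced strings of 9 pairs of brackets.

4862

A balanced arrangement of 9 bracket pairs is a Dyck word of semilength 9, so the count is C_9.
C_9 = C(18,9)/10 = 48620/10 = 4862.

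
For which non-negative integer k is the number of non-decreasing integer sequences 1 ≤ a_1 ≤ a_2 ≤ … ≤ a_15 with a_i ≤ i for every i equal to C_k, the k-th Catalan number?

15

Weakly increasing sequences with a_i ≤ i biject with Dyck paths of semilength 15, so there are C_15.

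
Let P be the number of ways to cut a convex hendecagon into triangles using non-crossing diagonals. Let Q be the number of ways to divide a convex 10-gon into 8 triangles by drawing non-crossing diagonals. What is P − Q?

Triangulations of a convex m-gon are counted by C_{m−2}; with m = 11 this is C_9. So P = C_9 = 4862.
A convex 10-gon is triangulated into 8 triangles, and the number of such triangulations is the Catalan number C_{10−2} = C_8. So Q = C_8 = 1430.
P − Q = 4862 − 1430 = 3432.

3432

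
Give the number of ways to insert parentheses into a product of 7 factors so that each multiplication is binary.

132

Ways to associate a product of 7 factors correspond to binary trees on 7 leaves, so the count is C_6.
C_6 = C_5 · 2(2·5+1)/(5+2) = 42 · 22/7 = 132.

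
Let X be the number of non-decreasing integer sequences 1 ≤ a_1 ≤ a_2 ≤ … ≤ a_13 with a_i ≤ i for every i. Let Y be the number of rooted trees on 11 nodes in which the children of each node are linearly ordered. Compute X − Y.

Such sub-staircase sequences of length n are counted by C_n; here n = 13. So X = C_13 = 742900.
Rooted ordered (plane) trees on m nodes have m−1 edges and are counted by C_{m−1}; m = 11 gives C_10. So Y = C_10 = 16796.
X − Y = 742900 − 16796 = 726104.

726104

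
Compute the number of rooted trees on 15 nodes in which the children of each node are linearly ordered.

Rooted ordered (plane) trees on m nodes have m−1 edges and are counted by C_{m−1}; m = 15 gives C_14.
C_14 = C_13 · 2(2·13+1)/(13+2) = 742900 · 54/15 = 2674440.

2674440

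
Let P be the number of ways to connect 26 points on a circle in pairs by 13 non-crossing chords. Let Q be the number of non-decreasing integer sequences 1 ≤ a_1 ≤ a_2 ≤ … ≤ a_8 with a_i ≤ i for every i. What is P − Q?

741470

Pairing 26 circle points by 13 non-crossing chords gives C_13 matchings. So P = C_13 = 742900.
Such sub-staircase sequences of length n are counted by C_n; here n = 8. So Q = C_8 = 1430.
P − Q = 742900 − 1430 = 741470.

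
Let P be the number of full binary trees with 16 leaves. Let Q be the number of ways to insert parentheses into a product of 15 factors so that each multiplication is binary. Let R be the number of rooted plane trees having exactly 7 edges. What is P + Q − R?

Full binary trees with 16 leaves have 16−1 = 15 internal nodes, so there are C_15 of them. So P = C_15 = 9694845.
Bracketing 15 factors into binary products is counted by C_{15−1} = C_14. So Q = C_14 = 2674440.
A rooted plane tree with 7 edges has 8 nodes, and the count is C_7. So R = C_7 = 429.
P + Q − R = 9694845 + 2674440 − 429 = 12368856.

12368856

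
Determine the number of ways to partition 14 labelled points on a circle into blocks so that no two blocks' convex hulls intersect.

The non-crossing partitions of [14] form a lattice of size C_14.
C_14 = C(28,14)/15 = 40116600/15 = 2674440.

2674440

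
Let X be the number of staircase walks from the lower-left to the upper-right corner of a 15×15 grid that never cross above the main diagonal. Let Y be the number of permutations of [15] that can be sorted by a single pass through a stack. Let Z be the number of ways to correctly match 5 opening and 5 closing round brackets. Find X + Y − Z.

Sub-diagonal monotone paths from (0,0) to (15,15) biject with Dyck paths of semilength 15, giving C_15. So X = C_15 = 9694845.
By Knuth's characterisation, the stack-sortable permutations of length 15 are the 231-avoiders, numbering C_15. So Y = C_15 = 9694845.
With 5 pairs the number of balanced bracket strings is the Catalan number C_5. So Z = C_5 = 42.
X + Y − Z = 9694845 + 9694845 − 42 = 19389648.

19389648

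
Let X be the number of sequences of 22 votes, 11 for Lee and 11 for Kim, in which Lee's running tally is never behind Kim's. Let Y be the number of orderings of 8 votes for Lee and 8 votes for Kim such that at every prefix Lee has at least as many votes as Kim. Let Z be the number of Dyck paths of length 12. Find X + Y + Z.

Reading a vote for the leader as '(' and for the other as ')' turns such a sequence into a balanced string of 11 pairs, so the count is C_11. So X = C_11 = 58786.
Ballot sequences with n votes each where one side never trails are Dyck words, counted by C_n; here n = 8. So Y = C_8 = 1430.
Dyck paths of semilength n (length 2n) are counted by C_n; here n = 6. So Z = C_6 = 132.
X + Y + Z = 58786 + 1430 + 132 = 60348.

60348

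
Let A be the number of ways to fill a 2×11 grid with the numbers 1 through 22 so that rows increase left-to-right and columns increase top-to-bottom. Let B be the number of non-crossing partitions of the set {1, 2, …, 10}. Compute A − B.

By the hook-length formula (or a Dyck-path bijection), SYT of shape 2×11 number C_11. So A = C_11 = 58786.
The non-crossing partitions of [10] form a lattice of size C_10. So B = C_10 = 16796.
A − B = 58786 − 16796 = 41990.

41990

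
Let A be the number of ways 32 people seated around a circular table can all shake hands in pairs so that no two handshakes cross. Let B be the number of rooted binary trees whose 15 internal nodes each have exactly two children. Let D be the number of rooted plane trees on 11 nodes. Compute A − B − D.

With 32 = 2·16 people, non-crossing handshake pairings are non-crossing perfect matchings on a circle, counted by C_16. So A = C_16 = 35357670.
Full binary trees with n internal nodes are counted by C_n; here n = 15. So B = C_15 = 9694845.
A rooted plane tree on 11 nodes has 10 edges, and such trees are counted by C_10. So D = C_10 = 16796.
A − B − D = 35357670 − 9694845 − 16796 = 25646029.

25646029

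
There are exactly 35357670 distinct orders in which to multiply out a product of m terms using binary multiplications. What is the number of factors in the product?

17

Parenthesizations of m factors are counted by C_{m−1}. The Catalan number equal to 35357670 is C_16.
So the index is 16, and the number of factors is 16 + 1 = 17.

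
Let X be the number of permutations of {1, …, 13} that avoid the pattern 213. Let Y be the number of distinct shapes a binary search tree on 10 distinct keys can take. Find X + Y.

Permutations of [n] avoiding any single length-3 pattern are counted by C_n; here n = 13. So X = C_13 = 742900.
Binary trees (left/right distinguished) on n nodes are counted by C_n; here n = 10. So Y = C_10 = 16796.
X + Y = 742900 + 16796 = 759696.

759696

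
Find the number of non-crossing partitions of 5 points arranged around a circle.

Non-crossing partitions of an n-element set are counted by C_n; here n = 5.
C_5 = C(10,5)/6 = 252/6 = 42.

42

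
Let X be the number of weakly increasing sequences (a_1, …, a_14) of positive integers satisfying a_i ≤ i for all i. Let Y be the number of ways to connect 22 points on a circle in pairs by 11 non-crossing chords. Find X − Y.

2615654

Weakly increasing sequences with a_i ≤ i biject with Dyck paths of semilength 14, so there are C_14. So X = C_14 = 2674440.
Pairing 22 circle points by 11 non-crossing chords gives C_11 matchings. So Y = C_11 = 58786.
X − Y = 2674440 − 58786 = 2615654.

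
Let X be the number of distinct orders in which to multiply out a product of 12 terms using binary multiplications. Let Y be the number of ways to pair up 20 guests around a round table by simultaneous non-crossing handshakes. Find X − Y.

Ways to associate a product of 12 factors correspond to binary trees on 12 leaves, so the count is C_11. So X = C_11 = 58786.
Non-crossing handshake pairings of 2n people are counted by C_n; 20 people gives n = 10. So Y = C_10 = 16796.
X − Y = 58786 − 16796 = 41990.

41990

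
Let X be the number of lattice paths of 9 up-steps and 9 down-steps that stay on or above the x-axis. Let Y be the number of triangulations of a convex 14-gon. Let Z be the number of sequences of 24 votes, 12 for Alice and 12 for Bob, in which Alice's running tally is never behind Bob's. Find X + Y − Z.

Dyck paths of semilength n (length 2n) are counted by C_n; here n = 9. So X = C_9 = 4862.
The number of triangulations of a 14-gon is the Catalan number C_12 (index = sides − 2). So Y = C_12 = 208012.
Reading a vote for the leader as '(' and for the other as ')' turns such a sequence into a balanced string of 12 pairs, so the count is C_12. So Z = C_12 = 208012.
X + Y − Z = 4862 + 208012 − 208012 = 4862.

4862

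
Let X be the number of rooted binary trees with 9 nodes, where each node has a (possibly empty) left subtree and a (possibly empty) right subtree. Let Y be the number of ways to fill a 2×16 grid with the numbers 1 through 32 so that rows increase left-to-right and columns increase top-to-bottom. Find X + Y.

35362532

Rooted binary trees with 9 nodes (each child slot possibly empty) number C_9. So X = C_9 = 4862.
Standard Young tableaux of shape 2×n are counted by C_n; here n = 16. So Y = C_16 = 35357670.
X + Y = 4862 + 35357670 = 35362532.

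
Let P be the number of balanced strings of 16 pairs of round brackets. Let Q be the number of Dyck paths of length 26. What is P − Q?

A balanced arrangement of 16 bracket pairs is a Dyck word of semilength 16, so the count is C_16. So P = C_16 = 35357670.
Paths of 13 up- and 13 down-steps that never dip below the axis are Dyck paths; their count is C_13. So Q = C_13 = 742900.
P − Q = 35357670 − 742900 = 34614770.

34614770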